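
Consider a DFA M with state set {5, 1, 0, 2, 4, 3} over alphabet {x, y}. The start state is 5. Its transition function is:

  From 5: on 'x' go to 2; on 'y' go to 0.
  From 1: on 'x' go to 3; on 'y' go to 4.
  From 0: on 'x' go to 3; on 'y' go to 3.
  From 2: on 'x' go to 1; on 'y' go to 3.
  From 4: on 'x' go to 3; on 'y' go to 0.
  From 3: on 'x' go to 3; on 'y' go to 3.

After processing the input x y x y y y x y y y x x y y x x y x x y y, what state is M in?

3

5 → 2 → 3 → 3 → 3 → 3 → 3 → 3 → 3 → 3 → 3 → 3 → 3 → 3 → 3 → 3 → 3 → 3 → 3 → 3 → 3 → 3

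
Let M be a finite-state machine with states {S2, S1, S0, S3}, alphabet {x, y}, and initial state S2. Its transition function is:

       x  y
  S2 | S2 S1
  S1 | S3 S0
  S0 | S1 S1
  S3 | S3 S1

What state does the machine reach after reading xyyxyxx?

Trace: S2 -x-> S2 -y-> S1 -y-> S0 -x-> S1 -y-> S0 -x-> S1 -x-> S3

S3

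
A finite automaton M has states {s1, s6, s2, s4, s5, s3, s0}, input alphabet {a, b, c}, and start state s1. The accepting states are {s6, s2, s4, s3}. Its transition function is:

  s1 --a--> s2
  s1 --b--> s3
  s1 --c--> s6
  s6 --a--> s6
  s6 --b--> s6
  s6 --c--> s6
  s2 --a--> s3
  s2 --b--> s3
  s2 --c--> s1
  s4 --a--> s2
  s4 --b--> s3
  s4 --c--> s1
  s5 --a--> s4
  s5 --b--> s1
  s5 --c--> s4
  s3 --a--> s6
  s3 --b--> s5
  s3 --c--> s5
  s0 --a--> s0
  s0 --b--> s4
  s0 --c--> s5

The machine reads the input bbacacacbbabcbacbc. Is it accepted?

start at s1
read 'b': s1 → s3
read 'b': s3 → s5
read 'a': s5 → s4
read 'c': s4 → s1
read 'a': s1 → s2
read 'c': s2 → s1
read 'a': s1 → s2
read 'c': s2 → s1
read 'b': s1 → s3
read 'b': s3 → s5
read 'a': s5 → s4
read 'b': s4 → s3
read 'c': s3 → s5
read 'b': s5 → s1
read 'a': s1 → s2
read 'c': s2 → s1
read 'b': s1 → s3
read 'c': s3 → s5
End state s5 is not accepting.

No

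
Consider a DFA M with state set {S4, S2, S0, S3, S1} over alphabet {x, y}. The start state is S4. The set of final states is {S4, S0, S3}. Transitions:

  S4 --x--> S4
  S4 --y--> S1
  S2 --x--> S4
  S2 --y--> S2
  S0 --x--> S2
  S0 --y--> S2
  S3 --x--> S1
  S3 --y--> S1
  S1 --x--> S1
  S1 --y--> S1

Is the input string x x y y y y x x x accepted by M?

No

start at S4
read 'x': S4 → S4
read 'x': S4 → S4
read 'y': S4 → S1
read 'y': S1 → S1
read 'y': S1 → S1
read 'y': S1 → S1
read 'x': S1 → S1
read 'x': S1 → S1
read 'x': S1 → S1
End state S1 is not accepting.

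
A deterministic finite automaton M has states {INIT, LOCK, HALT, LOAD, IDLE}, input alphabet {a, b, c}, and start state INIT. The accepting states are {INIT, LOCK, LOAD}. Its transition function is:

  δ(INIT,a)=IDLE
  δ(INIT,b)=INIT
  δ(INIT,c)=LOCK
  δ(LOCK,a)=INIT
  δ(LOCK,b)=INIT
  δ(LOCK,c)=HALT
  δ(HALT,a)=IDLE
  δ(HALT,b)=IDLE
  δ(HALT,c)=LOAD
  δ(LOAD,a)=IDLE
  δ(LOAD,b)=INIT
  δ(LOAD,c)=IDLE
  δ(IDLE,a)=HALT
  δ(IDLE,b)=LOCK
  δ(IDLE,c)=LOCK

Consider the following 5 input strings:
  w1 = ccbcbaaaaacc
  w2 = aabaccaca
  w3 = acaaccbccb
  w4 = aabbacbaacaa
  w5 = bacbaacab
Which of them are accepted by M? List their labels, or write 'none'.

w5

w1: Trace: INIT -c-> LOCK -c-> HALT -b-> IDLE -c-> LOCK -b-> INIT -a-> IDLE -a-> HALT -a-> IDLE -a-> HALT -a-> IDLE -c-> LOCK -c-> HALT  → end HALT, rejected
w2: Trace: INIT -a-> IDLE -a-> HALT -b-> IDLE -a-> HALT -c-> LOAD -c-> IDLE -a-> HALT -c-> LOAD -a-> IDLE  → end IDLE, rejected
w3: Trace: INIT -a-> IDLE -c-> LOCK -a-> INIT -a-> IDLE -c-> LOCK -c-> HALT -b-> IDLE -c-> LOCK -c-> HALT -b-> IDLE  → end IDLE, rejected
w4: Trace: INIT -a-> IDLE -a-> HALT -b-> IDLE -b-> LOCK -a-> INIT -c-> LOCK -b-> INIT -a-> IDLE -a-> HALT -c-> LOAD -a-> IDLE -a-> HALT  → end HALT, rejected
w5: Trace: INIT -b-> INIT -a-> IDLE -c-> LOCK -b-> INIT -a-> IDLE -a-> HALT -c-> LOAD -a-> IDLE -b-> LOCK  → end LOCK, accepted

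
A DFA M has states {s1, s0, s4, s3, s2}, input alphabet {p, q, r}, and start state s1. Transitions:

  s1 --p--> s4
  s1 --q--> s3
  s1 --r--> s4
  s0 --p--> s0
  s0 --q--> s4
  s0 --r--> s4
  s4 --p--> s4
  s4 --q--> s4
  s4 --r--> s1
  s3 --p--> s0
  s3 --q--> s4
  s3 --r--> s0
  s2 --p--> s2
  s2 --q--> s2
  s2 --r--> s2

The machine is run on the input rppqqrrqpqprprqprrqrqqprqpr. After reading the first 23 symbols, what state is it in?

s1 → s4 → s4 → s4 → s4 → s4 → s1 → s4 → s4 → s4 → s4 → s4 → s1 → s4 → s1 → s3 → s0 → s4 → s1 → s3 → s0 → s4 → s4 → s4
After 23 symbols: s4.

s4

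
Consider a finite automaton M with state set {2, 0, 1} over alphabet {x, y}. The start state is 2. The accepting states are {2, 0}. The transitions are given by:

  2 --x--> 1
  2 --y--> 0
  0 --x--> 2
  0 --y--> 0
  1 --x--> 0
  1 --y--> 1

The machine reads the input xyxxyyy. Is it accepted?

Yes

2 → 1 → 1 → 0 → 2 → 0 → 0 → 0
End state 0 is accepting.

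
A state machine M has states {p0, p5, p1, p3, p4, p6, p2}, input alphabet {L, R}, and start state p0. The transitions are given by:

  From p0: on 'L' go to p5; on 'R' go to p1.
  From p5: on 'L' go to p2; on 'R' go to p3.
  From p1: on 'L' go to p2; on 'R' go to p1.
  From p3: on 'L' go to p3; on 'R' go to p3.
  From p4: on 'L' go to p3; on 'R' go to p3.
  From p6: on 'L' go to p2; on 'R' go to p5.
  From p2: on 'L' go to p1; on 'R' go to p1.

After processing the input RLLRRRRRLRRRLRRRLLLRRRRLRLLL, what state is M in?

p2

start at p0
read 'R': p0 → p1
read 'L': p1 → p2
read 'L': p2 → p1
read 'R': p1 → p1
read 'R': p1 → p1
read 'R': p1 → p1
read 'R': p1 → p1
read 'R': p1 → p1
read 'L': p1 → p2
read 'R': p2 → p1
read 'R': p1 → p1
read 'R': p1 → p1
read 'L': p1 → p2
read 'R': p2 → p1
read 'R': p1 → p1
read 'R': p1 → p1
read 'L': p1 → p2
read 'L': p2 → p1
read 'L': p1 → p2
read 'R': p2 → p1
read 'R': p1 → p1
read 'R': p1 → p1
read 'R': p1 → p1
read 'L': p1 → p2
read 'R': p2 → p1
read 'L': p1 → p2
read 'L': p2 → p1
read 'L': p1 → p2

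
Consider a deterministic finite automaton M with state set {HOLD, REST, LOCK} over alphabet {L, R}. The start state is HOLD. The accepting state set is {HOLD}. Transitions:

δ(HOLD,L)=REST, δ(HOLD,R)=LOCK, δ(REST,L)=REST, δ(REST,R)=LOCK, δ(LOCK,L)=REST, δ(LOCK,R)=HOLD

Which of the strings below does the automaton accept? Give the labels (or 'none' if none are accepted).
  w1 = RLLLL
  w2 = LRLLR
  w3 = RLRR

w3

w1: Trace: HOLD -R-> LOCK -L-> REST -L-> REST -L-> REST -L-> REST  → end REST, rejected
w2: Trace: HOLD -L-> REST -R-> LOCK -L-> REST -L-> REST -R-> LOCK  → end LOCK, rejected
w3: Trace: HOLD -R-> LOCK -L-> REST -R-> LOCK -R-> HOLD  → end HOLD, accepted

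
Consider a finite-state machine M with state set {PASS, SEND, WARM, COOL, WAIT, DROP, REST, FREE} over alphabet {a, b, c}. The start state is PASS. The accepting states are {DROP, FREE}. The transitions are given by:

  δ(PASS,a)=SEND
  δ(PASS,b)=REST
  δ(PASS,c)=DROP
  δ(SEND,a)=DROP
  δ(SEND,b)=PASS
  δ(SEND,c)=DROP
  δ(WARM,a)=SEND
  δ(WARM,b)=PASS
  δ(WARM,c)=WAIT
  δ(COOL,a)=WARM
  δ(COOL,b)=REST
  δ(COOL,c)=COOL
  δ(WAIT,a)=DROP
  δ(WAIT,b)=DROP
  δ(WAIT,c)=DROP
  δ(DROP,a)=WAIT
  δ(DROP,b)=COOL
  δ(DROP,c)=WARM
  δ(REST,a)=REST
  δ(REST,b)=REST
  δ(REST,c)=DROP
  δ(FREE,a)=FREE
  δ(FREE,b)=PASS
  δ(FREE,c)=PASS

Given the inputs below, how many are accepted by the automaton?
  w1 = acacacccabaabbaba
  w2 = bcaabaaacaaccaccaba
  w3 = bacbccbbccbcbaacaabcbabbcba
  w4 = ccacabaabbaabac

1

w1: Trace: PASS -a-> SEND -c-> DROP -a-> WAIT -c-> DROP -a-> WAIT -c-> DROP -c-> WARM -c-> WAIT -a-> DROP -b-> COOL -a-> WARM -a-> SEND -b-> PASS -b-> REST -a-> REST -b-> REST -a-> REST  → end REST, rejected
w2: Trace: PASS -b-> REST -c-> DROP -a-> WAIT -a-> DROP -b-> COOL -a-> WARM -a-> SEND -a-> DROP -c-> WARM -a-> SEND -a-> DROP -c-> WARM -c-> WAIT -a-> DROP -c-> WARM -c-> WAIT -a-> DROP -b-> COOL -a-> WARM  → end WARM, rejected
w3: Trace: PASS -b-> REST -a-> REST -c-> DROP -b-> COOL -c-> COOL -c-> COOL -b-> REST -b-> REST -c-> DROP -c-> WARM -b-> PASS -c-> DROP -b-> COOL -a-> WARM -a-> SEND -c-> DROP -a-> WAIT -a-> DROP -b-> COOL -c-> COOL -b-> REST -a-> REST -b-> REST -b-> REST -c-> DROP -b-> COOL -a-> WARM  → end WARM, rejected
w4: Trace: PASS -c-> DROP -c-> WARM -a-> SEND -c-> DROP -a-> WAIT -b-> DROP -a-> WAIT -a-> DROP -b-> COOL -b-> REST -a-> REST -a-> REST -b-> REST -a-> REST -c-> DROP  → end DROP, accepted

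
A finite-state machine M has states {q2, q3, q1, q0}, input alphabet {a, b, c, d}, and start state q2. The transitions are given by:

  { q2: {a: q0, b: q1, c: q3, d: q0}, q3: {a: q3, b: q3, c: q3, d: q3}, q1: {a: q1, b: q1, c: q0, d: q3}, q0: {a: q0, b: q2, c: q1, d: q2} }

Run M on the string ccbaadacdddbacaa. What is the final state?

Trace: q2 -c-> q3 -c-> q3 -b-> q3 -a-> q3 -a-> q3 -d-> q3 -a-> q3 -c-> q3 -d-> q3 -d-> q3 -d-> q3 -b-> q3 -a-> q3 -c-> q3 -a-> q3 -a-> q3

q3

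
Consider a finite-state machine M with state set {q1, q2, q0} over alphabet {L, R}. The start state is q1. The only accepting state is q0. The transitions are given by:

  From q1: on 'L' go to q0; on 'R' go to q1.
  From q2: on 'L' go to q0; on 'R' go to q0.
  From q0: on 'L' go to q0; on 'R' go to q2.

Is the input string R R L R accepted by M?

No

Trace: q1 -R-> q1 -R-> q1 -L-> q0 -R-> q2
End state q2 is not accepting.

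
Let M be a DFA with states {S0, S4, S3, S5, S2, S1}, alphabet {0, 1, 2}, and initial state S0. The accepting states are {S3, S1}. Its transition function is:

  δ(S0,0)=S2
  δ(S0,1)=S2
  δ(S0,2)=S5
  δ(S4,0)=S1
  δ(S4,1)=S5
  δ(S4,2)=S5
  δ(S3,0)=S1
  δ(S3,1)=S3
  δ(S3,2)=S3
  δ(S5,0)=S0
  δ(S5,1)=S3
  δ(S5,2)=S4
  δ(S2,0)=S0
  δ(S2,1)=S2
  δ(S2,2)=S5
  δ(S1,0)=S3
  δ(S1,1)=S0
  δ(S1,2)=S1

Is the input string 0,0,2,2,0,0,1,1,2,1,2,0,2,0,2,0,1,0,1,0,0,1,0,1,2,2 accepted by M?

start at S0
read '0': S0 → S2
read '0': S2 → S0
read '2': S0 → S5
read '2': S5 → S4
read '0': S4 → S1
read '0': S1 → S3
read '1': S3 → S3
read '1': S3 → S3
read '2': S3 → S3
read '1': S3 → S3
read '2': S3 → S3
read '0': S3 → S1
read '2': S1 → S1
read '0': S1 → S3
read '2': S3 → S3
read '0': S3 → S1
read '1': S1 → S0
read '0': S0 → S2
read '1': S2 → S2
read '0': S2 → S0
read '0': S0 → S2
read '1': S2 → S2
read '0': S2 → S0
read '1': S0 → S2
read '2': S2 → S5
read '2': S5 → S4
End state S4 is not accepting.

No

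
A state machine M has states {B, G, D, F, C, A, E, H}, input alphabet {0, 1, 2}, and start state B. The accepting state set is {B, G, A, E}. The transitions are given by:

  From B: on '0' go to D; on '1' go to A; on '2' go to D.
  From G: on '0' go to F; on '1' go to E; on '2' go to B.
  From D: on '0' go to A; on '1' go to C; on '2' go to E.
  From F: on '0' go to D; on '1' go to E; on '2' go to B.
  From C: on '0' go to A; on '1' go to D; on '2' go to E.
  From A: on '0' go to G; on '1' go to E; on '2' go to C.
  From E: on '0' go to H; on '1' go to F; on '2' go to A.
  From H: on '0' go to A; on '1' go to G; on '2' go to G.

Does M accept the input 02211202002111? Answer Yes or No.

Trace: B -0-> D -2-> E -2-> A -1-> E -1-> F -2-> B -0-> D -2-> E -0-> H -0-> A -2-> C -1-> D -1-> C -1-> D
End state D is not accepting.

No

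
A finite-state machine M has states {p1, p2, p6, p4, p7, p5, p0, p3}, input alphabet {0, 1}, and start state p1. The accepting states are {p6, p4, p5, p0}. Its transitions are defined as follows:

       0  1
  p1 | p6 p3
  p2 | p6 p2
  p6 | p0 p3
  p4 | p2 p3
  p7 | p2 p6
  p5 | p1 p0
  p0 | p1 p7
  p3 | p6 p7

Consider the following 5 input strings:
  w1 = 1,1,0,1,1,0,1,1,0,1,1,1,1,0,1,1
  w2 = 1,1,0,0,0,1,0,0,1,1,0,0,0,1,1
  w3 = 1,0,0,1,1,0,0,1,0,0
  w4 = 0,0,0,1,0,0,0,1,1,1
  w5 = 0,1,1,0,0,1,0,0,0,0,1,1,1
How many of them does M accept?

4

w1: p1 → p3 → p7 → p2 → p2 → p2 → p6 → p3 → p7 → p2 → p2 → p2 → p2 → p2 → p6 → p3 → p7  → end p7, rejected
w2: p1 → p3 → p7 → p2 → p6 → p0 → p7 → p2 → p6 → p3 → p7 → p2 → p6 → p0 → p7 → p6  → end p6, accepted
w3: p1 → p3 → p6 → p0 → p7 → p6 → p0 → p1 → p3 → p6 → p0  → end p0, accepted
w4: p1 → p6 → p0 → p1 → p3 → p6 → p0 → p1 → p3 → p7 → p6  → end p6, accepted
w5: p1 → p6 → p3 → p7 → p2 → p6 → p3 → p6 → p0 → p1 → p6 → p3 → p7 → p6  → end p6, accepted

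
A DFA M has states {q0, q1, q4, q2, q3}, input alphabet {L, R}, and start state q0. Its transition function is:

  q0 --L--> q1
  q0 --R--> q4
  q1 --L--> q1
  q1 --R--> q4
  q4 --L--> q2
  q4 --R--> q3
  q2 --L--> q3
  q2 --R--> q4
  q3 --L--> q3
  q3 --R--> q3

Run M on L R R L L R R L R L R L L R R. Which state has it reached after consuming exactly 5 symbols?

q3

q0 → q1 → q4 → q3 → q3 → q3
After 5 symbols: q3.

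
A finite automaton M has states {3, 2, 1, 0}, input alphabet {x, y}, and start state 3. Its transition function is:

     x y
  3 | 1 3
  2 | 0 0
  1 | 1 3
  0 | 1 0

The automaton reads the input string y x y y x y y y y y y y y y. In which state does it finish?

3

start at 3
read 'y': 3 → 3
read 'x': 3 → 1
read 'y': 1 → 3
read 'y': 3 → 3
read 'x': 3 → 1
read 'y': 1 → 3
read 'y': 3 → 3
read 'y': 3 → 3
read 'y': 3 → 3
read 'y': 3 → 3
read 'y': 3 → 3
read 'y': 3 → 3
read 'y': 3 → 3
read 'y': 3 → 3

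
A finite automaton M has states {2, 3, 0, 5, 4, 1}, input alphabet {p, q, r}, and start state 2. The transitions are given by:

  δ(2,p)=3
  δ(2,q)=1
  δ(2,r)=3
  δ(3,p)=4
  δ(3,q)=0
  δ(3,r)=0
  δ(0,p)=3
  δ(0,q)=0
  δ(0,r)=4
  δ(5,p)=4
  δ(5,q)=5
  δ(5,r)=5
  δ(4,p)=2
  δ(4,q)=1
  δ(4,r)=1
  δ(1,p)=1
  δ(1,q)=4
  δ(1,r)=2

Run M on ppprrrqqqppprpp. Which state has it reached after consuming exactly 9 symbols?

1

Trace: 2 -p-> 3 -p-> 4 -p-> 2 -r-> 3 -r-> 0 -r-> 4 -q-> 1 -q-> 4 -q-> 1
After 9 symbols: 1.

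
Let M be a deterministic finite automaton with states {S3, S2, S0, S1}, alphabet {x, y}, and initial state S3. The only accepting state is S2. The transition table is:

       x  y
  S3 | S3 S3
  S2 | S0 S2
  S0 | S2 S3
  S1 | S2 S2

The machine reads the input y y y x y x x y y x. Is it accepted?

No

S3 → S3 → S3 → S3 → S3 → S3 → S3 → S3 → S3 → S3 → S3
End state S3 is not accepting.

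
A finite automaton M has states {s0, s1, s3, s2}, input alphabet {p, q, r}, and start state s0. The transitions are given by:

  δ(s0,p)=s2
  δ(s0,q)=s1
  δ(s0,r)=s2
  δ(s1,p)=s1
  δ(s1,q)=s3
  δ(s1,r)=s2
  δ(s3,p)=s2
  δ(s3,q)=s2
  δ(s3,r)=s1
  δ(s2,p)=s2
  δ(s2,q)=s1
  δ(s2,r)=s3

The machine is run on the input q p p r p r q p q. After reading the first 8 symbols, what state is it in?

s2

s0 → s1 → s1 → s1 → s2 → s2 → s3 → s2 → s2
After 8 symbols: s2.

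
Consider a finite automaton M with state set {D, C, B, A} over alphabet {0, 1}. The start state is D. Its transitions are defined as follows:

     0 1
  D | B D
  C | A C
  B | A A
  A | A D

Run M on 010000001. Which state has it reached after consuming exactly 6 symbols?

start at D
read '0': D → B
read '1': B → A
read '0': A → A
read '0': A → A
read '0': A → A
read '0': A → A
After 6 symbols: A.

A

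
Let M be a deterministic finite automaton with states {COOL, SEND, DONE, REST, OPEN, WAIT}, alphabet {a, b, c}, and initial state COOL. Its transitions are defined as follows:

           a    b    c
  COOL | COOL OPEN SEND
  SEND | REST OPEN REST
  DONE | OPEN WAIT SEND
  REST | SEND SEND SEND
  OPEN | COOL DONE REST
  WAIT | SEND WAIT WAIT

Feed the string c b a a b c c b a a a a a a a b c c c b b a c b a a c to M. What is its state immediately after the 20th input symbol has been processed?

Trace: COOL -c-> SEND -b-> OPEN -a-> COOL -a-> COOL -b-> OPEN -c-> REST -c-> SEND -b-> OPEN -a-> COOL -a-> COOL -a-> COOL -a-> COOL -a-> COOL -a-> COOL -a-> COOL -b-> OPEN -c-> REST -c-> SEND -c-> REST -b-> SEND
After 20 symbols: SEND.

SEND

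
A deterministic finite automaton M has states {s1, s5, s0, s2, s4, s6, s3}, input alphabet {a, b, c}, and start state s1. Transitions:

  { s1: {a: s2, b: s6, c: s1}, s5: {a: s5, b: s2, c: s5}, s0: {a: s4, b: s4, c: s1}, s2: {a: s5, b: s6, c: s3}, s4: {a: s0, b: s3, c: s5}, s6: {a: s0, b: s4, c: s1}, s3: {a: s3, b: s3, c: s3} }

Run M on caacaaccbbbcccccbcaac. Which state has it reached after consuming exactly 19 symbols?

s1 → s1 → s2 → s5 → s5 → s5 → s5 → s5 → s5 → s2 → s6 → s4 → s5 → s5 → s5 → s5 → s5 → s2 → s3 → s3
After 19 symbols: s3.

s3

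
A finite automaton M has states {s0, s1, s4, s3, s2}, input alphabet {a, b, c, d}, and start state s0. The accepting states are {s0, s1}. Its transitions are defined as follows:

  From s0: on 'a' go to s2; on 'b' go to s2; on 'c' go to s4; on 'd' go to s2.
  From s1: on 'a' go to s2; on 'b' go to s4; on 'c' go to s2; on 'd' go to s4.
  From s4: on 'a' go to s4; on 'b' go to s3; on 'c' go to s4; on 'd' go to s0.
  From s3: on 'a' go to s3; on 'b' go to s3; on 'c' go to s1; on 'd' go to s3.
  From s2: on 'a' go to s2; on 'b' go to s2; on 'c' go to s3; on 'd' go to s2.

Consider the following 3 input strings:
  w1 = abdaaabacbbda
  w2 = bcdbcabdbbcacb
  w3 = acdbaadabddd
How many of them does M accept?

w1: Trace: s0 -a-> s2 -b-> s2 -d-> s2 -a-> s2 -a-> s2 -a-> s2 -b-> s2 -a-> s2 -c-> s3 -b-> s3 -b-> s3 -d-> s3 -a-> s3  → end s3, rejected
w2: Trace: s0 -b-> s2 -c-> s3 -d-> s3 -b-> s3 -c-> s1 -a-> s2 -b-> s2 -d-> s2 -b-> s2 -b-> s2 -c-> s3 -a-> s3 -c-> s1 -b-> s4  → end s4, rejected
w3: Trace: s0 -a-> s2 -c-> s3 -d-> s3 -b-> s3 -a-> s3 -a-> s3 -d-> s3 -a-> s3 -b-> s3 -d-> s3 -d-> s3 -d-> s3  → end s3, rejected

0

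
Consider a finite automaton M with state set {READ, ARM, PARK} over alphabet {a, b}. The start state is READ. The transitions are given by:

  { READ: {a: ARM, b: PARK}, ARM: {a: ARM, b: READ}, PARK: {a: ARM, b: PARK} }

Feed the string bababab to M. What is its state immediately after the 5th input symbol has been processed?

Trace: READ -b-> PARK -a-> ARM -b-> READ -a-> ARM -b-> READ
After 5 symbols: READ.

READ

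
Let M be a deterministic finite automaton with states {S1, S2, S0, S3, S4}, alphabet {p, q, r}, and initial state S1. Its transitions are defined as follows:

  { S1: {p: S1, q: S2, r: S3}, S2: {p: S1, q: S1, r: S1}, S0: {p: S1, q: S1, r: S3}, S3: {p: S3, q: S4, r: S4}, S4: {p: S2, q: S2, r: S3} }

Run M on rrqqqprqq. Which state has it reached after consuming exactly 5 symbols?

S2

start at S1
read 'r': S1 → S3
read 'r': S3 → S4
read 'q': S4 → S2
read 'q': S2 → S1
read 'q': S1 → S2
After 5 symbols: S2.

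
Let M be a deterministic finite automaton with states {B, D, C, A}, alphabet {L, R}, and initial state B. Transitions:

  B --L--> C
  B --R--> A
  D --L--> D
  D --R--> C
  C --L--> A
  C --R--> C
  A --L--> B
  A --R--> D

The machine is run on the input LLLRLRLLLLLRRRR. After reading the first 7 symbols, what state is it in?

B

B → C → A → B → A → B → A → B
After 7 symbols: B.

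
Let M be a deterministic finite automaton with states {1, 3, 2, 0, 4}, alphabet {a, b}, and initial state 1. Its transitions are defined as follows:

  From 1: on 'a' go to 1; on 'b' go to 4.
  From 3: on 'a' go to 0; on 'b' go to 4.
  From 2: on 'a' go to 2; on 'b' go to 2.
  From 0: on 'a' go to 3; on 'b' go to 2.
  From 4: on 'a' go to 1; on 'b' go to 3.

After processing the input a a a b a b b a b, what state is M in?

2

1 → 1 → 1 → 1 → 4 → 1 → 4 → 3 → 0 → 2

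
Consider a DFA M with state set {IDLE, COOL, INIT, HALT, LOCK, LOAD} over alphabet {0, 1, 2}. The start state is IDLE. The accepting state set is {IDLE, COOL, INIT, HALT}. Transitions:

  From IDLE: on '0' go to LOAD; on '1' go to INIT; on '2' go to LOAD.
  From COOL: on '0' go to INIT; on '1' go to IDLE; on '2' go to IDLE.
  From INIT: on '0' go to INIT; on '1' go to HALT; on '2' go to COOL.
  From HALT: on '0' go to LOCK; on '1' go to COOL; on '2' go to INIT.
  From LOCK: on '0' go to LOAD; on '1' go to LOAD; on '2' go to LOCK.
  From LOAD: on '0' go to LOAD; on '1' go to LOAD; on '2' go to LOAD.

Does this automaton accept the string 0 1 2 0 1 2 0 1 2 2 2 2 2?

No

Trace: IDLE -0-> LOAD -1-> LOAD -2-> LOAD -0-> LOAD -1-> LOAD -2-> LOAD -0-> LOAD -1-> LOAD -2-> LOAD -2-> LOAD -2-> LOAD -2-> LOAD -2-> LOAD
End state LOAD is not accepting.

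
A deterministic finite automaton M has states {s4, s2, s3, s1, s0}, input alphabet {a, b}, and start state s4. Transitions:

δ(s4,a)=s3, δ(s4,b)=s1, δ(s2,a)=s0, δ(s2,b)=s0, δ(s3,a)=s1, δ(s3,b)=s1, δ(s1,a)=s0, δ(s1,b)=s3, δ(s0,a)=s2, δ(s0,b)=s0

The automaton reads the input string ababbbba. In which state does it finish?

s2

Trace: s4 -a-> s3 -b-> s1 -a-> s0 -b-> s0 -b-> s0 -b-> s0 -b-> s0 -a-> s2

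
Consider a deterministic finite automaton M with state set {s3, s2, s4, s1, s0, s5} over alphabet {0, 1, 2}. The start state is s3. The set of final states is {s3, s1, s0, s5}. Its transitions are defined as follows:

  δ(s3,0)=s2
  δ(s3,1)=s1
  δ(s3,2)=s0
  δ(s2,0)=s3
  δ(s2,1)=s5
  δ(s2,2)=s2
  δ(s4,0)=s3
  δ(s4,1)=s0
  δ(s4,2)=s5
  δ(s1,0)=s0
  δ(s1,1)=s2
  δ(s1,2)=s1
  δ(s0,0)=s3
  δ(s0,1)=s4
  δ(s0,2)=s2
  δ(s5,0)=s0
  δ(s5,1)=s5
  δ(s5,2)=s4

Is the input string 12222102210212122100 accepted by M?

Trace: s3 -1-> s1 -2-> s1 -2-> s1 -2-> s1 -2-> s1 -1-> s2 -0-> s3 -2-> s0 -2-> s2 -1-> s5 -0-> s0 -2-> s2 -1-> s5 -2-> s4 -1-> s0 -2-> s2 -2-> s2 -1-> s5 -0-> s0 -0-> s3
End state s3 is accepting.

Yes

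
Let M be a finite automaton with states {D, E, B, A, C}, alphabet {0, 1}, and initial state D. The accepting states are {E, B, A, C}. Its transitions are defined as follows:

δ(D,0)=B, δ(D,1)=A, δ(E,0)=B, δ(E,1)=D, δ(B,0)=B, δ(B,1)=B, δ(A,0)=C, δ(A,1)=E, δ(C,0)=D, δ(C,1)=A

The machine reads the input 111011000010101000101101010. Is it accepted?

start at D
read '1': D → A
read '1': A → E
read '1': E → D
read '0': D → B
read '1': B → B
read '1': B → B
read '0': B → B
read '0': B → B
read '0': B → B
read '0': B → B
read '1': B → B
read '0': B → B
read '1': B → B
read '0': B → B
read '1': B → B
read '0': B → B
read '0': B → B
read '0': B → B
read '1': B → B
read '0': B → B
read '1': B → B
read '1': B → B
read '0': B → B
read '1': B → B
read '0': B → B
read '1': B → B
read '0': B → B
End state B is accepting.

Yes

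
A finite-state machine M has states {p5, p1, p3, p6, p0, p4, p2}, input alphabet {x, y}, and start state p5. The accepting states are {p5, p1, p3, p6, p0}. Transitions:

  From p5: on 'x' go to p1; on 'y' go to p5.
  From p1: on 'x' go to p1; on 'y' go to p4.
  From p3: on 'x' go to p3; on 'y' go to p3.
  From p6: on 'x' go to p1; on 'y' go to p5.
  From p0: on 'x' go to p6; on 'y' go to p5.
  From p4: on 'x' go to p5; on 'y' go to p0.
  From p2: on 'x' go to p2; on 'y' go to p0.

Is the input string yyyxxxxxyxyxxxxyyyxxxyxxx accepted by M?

Trace: p5 -y-> p5 -y-> p5 -y-> p5 -x-> p1 -x-> p1 -x-> p1 -x-> p1 -x-> p1 -y-> p4 -x-> p5 -y-> p5 -x-> p1 -x-> p1 -x-> p1 -x-> p1 -y-> p4 -y-> p0 -y-> p5 -x-> p1 -x-> p1 -x-> p1 -y-> p4 -x-> p5 -x-> p1 -x-> p1
End state p1 is accepting.

Yes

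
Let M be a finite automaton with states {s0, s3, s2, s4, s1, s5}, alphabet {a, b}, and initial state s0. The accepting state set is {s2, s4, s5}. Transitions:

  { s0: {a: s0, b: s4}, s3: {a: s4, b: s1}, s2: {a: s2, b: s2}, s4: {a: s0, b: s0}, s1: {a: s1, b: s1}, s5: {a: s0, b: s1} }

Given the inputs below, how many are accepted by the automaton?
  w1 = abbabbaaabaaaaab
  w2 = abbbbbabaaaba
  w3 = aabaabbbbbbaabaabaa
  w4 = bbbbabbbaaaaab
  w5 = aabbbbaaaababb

2

w1: s0 → s0 → s4 → s0 → s0 → s4 → s0 → s0 → s0 → s0 → s4 → s0 → s0 → s0 → s0 → s0 → s4  → end s4, accepted
w2: s0 → s0 → s4 → s0 → s4 → s0 → s4 → s0 → s4 → s0 → s0 → s0 → s4 → s0  → end s0, rejected
w3: s0 → s0 → s0 → s4 → s0 → s0 → s4 → s0 → s4 → s0 → s4 → s0 → s0 → s0 → s4 → s0 → s0 → s4 → s0 → s0  → end s0, rejected
w4: s0 → s4 → s0 → s4 → s0 → s0 → s4 → s0 → s4 → s0 → s0 → s0 → s0 → s0 → s4  → end s4, accepted
w5: s0 → s0 → s0 → s4 → s0 → s4 → s0 → s0 → s0 → s0 → s0 → s4 → s0 → s4 → s0  → end s0, rejected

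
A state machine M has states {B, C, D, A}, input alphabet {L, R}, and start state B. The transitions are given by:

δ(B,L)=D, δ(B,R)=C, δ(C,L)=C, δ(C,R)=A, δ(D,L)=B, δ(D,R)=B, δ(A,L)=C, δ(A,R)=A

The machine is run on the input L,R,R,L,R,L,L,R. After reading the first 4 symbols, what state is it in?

C

start at B
read 'L': B → D
read 'R': D → B
read 'R': B → C
read 'L': C → C
After 4 symbols: C.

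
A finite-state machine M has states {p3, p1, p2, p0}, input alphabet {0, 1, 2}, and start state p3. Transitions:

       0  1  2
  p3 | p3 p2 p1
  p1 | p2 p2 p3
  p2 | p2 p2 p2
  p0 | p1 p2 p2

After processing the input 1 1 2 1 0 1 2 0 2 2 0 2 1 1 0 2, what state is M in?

p2

p3 → p2 → p2 → p2 → p2 → p2 → p2 → p2 → p2 → p2 → p2 → p2 → p2 → p2 → p2 → p2 → p2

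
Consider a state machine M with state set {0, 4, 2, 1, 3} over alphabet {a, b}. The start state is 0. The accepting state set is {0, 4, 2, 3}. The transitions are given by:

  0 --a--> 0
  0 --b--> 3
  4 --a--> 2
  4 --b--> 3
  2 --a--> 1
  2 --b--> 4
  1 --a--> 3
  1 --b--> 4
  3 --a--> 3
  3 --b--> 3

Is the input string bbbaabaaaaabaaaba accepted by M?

Yes

start at 0
read 'b': 0 → 3
read 'b': 3 → 3
read 'b': 3 → 3
read 'a': 3 → 3
read 'a': 3 → 3
read 'b': 3 → 3
read 'a': 3 → 3
read 'a': 3 → 3
read 'a': 3 → 3
read 'a': 3 → 3
read 'a': 3 → 3
read 'b': 3 → 3
read 'a': 3 → 3
read 'a': 3 → 3
read 'a': 3 → 3
read 'b': 3 → 3
read 'a': 3 → 3
End state 3 is accepting.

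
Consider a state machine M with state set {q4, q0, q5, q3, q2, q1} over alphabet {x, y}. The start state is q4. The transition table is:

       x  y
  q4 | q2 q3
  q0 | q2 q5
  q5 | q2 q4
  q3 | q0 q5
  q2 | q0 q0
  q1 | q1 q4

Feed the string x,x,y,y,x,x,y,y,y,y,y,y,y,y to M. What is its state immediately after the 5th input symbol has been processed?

start at q4
read 'x': q4 → q2
read 'x': q2 → q0
read 'y': q0 → q5
read 'y': q5 → q4
read 'x': q4 → q2
After 5 symbols: q2.

q2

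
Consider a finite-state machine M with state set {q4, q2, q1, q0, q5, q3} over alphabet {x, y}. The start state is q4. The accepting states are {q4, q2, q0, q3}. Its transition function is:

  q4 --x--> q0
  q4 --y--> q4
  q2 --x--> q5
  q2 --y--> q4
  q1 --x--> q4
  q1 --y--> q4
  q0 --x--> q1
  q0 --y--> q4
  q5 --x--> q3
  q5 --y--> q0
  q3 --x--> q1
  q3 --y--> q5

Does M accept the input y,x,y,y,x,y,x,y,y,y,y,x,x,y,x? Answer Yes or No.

Yes

q4 → q4 → q0 → q4 → q4 → q0 → q4 → q0 → q4 → q4 → q4 → q4 → q0 → q1 → q4 → q0
End state q0 is accepting.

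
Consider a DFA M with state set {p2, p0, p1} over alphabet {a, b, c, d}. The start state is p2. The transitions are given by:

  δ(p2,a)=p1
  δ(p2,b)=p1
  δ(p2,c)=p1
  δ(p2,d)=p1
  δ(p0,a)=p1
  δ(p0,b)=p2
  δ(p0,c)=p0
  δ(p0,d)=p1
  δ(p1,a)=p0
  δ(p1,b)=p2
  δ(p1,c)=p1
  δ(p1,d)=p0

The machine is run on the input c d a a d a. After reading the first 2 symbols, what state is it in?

p0

start at p2
read 'c': p2 → p1
read 'd': p1 → p0
After 2 symbols: p0.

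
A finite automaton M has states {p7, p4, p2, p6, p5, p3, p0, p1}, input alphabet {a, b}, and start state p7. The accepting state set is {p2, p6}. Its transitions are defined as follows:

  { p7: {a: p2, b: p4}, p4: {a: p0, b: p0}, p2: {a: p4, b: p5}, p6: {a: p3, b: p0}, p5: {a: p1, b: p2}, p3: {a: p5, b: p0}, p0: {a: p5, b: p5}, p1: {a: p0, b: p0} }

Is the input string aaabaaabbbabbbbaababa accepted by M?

Trace: p7 -a-> p2 -a-> p4 -a-> p0 -b-> p5 -a-> p1 -a-> p0 -a-> p5 -b-> p2 -b-> p5 -b-> p2 -a-> p4 -b-> p0 -b-> p5 -b-> p2 -b-> p5 -a-> p1 -a-> p0 -b-> p5 -a-> p1 -b-> p0 -a-> p5
End state p5 is not accepting.

No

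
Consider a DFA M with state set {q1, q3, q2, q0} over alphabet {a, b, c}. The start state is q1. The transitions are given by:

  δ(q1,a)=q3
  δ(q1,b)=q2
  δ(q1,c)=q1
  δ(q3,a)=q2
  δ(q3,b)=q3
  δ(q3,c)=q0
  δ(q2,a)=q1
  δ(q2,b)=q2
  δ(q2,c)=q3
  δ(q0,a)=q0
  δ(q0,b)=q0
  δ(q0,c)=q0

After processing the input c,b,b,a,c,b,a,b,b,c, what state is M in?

start at q1
read 'c': q1 → q1
read 'b': q1 → q2
read 'b': q2 → q2
read 'a': q2 → q1
read 'c': q1 → q1
read 'b': q1 → q2
read 'a': q2 → q1
read 'b': q1 → q2
read 'b': q2 → q2
read 'c': q2 → q3

q3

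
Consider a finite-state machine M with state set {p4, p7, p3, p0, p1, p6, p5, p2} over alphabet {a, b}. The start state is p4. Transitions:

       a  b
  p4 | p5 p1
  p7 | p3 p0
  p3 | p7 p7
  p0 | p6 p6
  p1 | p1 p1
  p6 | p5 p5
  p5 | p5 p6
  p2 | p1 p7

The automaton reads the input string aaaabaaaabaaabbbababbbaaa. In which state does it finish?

p4 → p5 → p5 → p5 → p5 → p6 → p5 → p5 → p5 → p5 → p6 → p5 → p5 → p5 → p6 → p5 → p6 → p5 → p6 → p5 → p6 → p5 → p6 → p5 → p5 → p5

p5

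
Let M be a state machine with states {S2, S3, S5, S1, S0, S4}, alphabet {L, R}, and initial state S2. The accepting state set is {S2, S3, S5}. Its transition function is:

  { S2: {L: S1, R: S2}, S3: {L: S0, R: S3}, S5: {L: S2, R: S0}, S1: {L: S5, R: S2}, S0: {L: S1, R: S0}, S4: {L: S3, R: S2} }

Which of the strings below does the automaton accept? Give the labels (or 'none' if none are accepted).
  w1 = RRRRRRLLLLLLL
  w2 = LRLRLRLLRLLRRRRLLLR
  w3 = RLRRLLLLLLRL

w2

w1: Trace: S2 -R-> S2 -R-> S2 -R-> S2 -R-> S2 -R-> S2 -R-> S2 -L-> S1 -L-> S5 -L-> S2 -L-> S1 -L-> S5 -L-> S2 -L-> S1  → end S1, rejected
w2: Trace: S2 -L-> S1 -R-> S2 -L-> S1 -R-> S2 -L-> S1 -R-> S2 -L-> S1 -L-> S5 -R-> S0 -L-> S1 -L-> S5 -R-> S0 -R-> S0 -R-> S0 -R-> S0 -L-> S1 -L-> S5 -L-> S2 -R-> S2  → end S2, accepted
w3: Trace: S2 -R-> S2 -L-> S1 -R-> S2 -R-> S2 -L-> S1 -L-> S5 -L-> S2 -L-> S1 -L-> S5 -L-> S2 -R-> S2 -L-> S1  → end S1, rejected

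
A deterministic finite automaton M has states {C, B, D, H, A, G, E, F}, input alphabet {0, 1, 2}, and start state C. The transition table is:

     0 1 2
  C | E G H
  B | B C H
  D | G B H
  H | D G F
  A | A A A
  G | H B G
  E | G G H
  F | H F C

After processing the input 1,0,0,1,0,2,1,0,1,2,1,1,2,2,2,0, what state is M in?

C → G → H → D → B → B → H → G → H → G → G → B → C → H → F → C → E

E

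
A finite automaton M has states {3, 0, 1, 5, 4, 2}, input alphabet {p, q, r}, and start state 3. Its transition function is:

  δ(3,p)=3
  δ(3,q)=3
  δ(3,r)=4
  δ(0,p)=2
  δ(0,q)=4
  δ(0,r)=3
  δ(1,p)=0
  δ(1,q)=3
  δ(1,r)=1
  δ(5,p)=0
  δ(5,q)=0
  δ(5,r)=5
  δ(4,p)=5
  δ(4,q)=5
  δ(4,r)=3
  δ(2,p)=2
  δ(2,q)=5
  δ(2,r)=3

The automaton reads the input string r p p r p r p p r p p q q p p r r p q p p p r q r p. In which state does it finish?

start at 3
read 'r': 3 → 4
read 'p': 4 → 5
read 'p': 5 → 0
read 'r': 0 → 3
read 'p': 3 → 3
read 'r': 3 → 4
read 'p': 4 → 5
read 'p': 5 → 0
read 'r': 0 → 3
read 'p': 3 → 3
read 'p': 3 → 3
read 'q': 3 → 3
read 'q': 3 → 3
read 'p': 3 → 3
read 'p': 3 → 3
read 'r': 3 → 4
read 'r': 4 → 3
read 'p': 3 → 3
read 'q': 3 → 3
read 'p': 3 → 3
read 'p': 3 → 3
read 'p': 3 → 3
read 'r': 3 → 4
read 'q': 4 → 5
read 'r': 5 → 5
read 'p': 5 → 0

0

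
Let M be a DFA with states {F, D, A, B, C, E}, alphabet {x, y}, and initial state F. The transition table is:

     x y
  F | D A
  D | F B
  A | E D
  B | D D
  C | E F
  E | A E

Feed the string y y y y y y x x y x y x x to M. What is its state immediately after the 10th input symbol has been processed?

D

F → A → D → B → D → B → D → F → D → B → D
After 10 symbols: D.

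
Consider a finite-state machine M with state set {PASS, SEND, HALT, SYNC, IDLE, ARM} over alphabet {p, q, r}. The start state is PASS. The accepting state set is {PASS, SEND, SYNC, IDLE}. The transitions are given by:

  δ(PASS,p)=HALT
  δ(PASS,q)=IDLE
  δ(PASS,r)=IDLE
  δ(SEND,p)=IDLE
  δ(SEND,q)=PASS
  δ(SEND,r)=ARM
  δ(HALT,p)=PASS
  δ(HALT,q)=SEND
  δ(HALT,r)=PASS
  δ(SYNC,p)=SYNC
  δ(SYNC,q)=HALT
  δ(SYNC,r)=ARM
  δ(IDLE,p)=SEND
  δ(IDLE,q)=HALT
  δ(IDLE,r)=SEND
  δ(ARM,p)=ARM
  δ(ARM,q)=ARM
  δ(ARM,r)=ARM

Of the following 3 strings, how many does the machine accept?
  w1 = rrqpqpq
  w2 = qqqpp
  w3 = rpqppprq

2

w1:
  start at PASS
  read 'r': PASS → IDLE
  read 'r': IDLE → SEND
  read 'q': SEND → PASS
  read 'p': PASS → HALT
  read 'q': HALT → SEND
  read 'p': SEND → IDLE
  read 'q': IDLE → HALT
  end HALT, rejected
w2:
  start at PASS
  read 'q': PASS → IDLE
  read 'q': IDLE → HALT
  read 'q': HALT → SEND
  read 'p': SEND → IDLE
  read 'p': IDLE → SEND
  end SEND, accepted
w3:
  start at PASS
  read 'r': PASS → IDLE
  read 'p': IDLE → SEND
  read 'q': SEND → PASS
  read 'p': PASS → HALT
  read 'p': HALT → PASS
  read 'p': PASS → HALT
  read 'r': HALT → PASS
  read 'q': PASS → IDLE
  end IDLE, accepted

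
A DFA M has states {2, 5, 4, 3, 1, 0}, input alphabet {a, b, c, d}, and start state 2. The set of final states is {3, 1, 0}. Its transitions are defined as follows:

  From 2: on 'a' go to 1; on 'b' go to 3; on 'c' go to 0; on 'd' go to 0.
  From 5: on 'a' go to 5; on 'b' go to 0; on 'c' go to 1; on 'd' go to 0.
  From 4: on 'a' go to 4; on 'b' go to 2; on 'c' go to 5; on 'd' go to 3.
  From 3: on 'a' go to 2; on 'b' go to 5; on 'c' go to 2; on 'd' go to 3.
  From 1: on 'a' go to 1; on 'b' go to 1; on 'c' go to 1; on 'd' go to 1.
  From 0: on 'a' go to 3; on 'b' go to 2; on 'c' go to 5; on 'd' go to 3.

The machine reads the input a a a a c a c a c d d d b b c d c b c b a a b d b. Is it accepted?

start at 2
read 'a': 2 → 1
read 'a': 1 → 1
read 'a': 1 → 1
read 'a': 1 → 1
read 'c': 1 → 1
read 'a': 1 → 1
read 'c': 1 → 1
read 'a': 1 → 1
read 'c': 1 → 1
read 'd': 1 → 1
read 'd': 1 → 1
read 'd': 1 → 1
read 'b': 1 → 1
read 'b': 1 → 1
read 'c': 1 → 1
read 'd': 1 → 1
read 'c': 1 → 1
read 'b': 1 → 1
read 'c': 1 → 1
read 'b': 1 → 1
read 'a': 1 → 1
read 'a': 1 → 1
read 'b': 1 → 1
read 'd': 1 → 1
read 'b': 1 → 1
End state 1 is accepting.

Yes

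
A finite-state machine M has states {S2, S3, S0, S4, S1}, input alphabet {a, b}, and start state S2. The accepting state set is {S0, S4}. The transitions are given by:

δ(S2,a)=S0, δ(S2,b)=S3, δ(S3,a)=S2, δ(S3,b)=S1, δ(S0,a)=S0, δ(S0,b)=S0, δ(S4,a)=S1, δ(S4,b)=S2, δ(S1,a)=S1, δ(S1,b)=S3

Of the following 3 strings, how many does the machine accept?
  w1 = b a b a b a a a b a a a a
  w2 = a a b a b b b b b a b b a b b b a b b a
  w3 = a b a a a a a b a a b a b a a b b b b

3

w1: S2 → S3 → S2 → S3 → S2 → S3 → S2 → S0 → S0 → S0 → S0 → S0 → S0 → S0  → end S0, accepted
w2: S2 → S0 → S0 → S0 → S0 → S0 → S0 → S0 → S0 → S0 → S0 → S0 → S0 → S0 → S0 → S0 → S0 → S0 → S0 → S0 → S0  → end S0, accepted
w3: S2 → S0 → S0 → S0 → S0 → S0 → S0 → S0 → S0 → S0 → S0 → S0 → S0 → S0 → S0 → S0 → S0 → S0 → S0 → S0  → end S0, accepted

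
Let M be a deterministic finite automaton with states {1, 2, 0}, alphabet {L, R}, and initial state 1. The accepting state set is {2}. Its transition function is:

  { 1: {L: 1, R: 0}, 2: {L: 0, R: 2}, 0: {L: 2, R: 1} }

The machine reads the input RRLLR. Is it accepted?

start at 1
read 'R': 1 → 0
read 'R': 0 → 1
read 'L': 1 → 1
read 'L': 1 → 1
read 'R': 1 → 0
End state 0 is not accepting.

No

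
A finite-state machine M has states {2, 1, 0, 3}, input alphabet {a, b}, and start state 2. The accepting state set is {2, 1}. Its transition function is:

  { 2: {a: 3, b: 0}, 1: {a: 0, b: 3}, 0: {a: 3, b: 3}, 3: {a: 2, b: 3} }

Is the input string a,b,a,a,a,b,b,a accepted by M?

Trace: 2 -a-> 3 -b-> 3 -a-> 2 -a-> 3 -a-> 2 -b-> 0 -b-> 3 -a-> 2
End state 2 is accepting.

Yes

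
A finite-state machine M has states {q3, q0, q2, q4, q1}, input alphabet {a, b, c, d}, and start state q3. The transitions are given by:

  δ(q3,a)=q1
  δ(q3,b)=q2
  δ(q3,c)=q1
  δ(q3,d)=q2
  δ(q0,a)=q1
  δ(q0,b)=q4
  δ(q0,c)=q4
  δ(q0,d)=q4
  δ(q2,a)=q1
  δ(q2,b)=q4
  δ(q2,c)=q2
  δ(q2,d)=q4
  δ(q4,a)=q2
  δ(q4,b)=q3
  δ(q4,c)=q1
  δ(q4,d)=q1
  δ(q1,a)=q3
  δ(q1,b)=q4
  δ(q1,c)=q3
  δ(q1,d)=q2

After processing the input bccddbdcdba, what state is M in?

q2

start at q3
read 'b': q3 → q2
read 'c': q2 → q2
read 'c': q2 → q2
read 'd': q2 → q4
read 'd': q4 → q1
read 'b': q1 → q4
read 'd': q4 → q1
read 'c': q1 → q3
read 'd': q3 → q2
read 'b': q2 → q4
read 'a': q4 → q2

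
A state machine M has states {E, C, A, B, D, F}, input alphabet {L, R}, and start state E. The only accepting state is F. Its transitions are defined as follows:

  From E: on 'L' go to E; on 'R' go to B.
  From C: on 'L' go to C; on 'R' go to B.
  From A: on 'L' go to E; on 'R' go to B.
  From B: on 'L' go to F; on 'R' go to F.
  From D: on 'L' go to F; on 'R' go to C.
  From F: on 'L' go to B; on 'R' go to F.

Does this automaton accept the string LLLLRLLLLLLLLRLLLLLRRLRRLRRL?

E → E → E → E → E → B → F → B → F → B → F → B → F → B → F → B → F → B → F → B → F → F → B → F → F → B → F → F → B
End state B is not accepting.

No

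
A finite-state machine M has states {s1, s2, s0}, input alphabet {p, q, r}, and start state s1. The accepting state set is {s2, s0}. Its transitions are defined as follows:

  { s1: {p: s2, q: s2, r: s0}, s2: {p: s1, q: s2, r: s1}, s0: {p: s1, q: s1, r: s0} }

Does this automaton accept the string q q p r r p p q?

s1 → s2 → s2 → s1 → s0 → s0 → s1 → s2 → s2
End state s2 is accepting.

Yes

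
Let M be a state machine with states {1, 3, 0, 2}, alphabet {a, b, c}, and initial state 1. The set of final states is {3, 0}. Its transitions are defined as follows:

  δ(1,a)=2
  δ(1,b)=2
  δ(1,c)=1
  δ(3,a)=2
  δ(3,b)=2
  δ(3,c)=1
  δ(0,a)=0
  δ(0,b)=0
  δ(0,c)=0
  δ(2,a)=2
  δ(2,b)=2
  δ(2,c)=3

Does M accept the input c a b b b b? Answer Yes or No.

No

1 → 1 → 2 → 2 → 2 → 2 → 2
End state 2 is not accepting.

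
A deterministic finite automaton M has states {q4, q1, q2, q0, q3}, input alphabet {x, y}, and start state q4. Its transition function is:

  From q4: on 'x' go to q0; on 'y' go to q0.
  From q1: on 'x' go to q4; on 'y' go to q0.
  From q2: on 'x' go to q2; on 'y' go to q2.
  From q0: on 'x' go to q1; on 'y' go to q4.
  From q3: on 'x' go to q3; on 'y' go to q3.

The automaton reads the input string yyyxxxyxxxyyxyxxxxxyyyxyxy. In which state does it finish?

q0

q4 → q0 → q4 → q0 → q1 → q4 → q0 → q4 → q0 → q1 → q4 → q0 → q4 → q0 → q4 → q0 → q1 → q4 → q0 → q1 → q0 → q4 → q0 → q1 → q0 → q1 → q0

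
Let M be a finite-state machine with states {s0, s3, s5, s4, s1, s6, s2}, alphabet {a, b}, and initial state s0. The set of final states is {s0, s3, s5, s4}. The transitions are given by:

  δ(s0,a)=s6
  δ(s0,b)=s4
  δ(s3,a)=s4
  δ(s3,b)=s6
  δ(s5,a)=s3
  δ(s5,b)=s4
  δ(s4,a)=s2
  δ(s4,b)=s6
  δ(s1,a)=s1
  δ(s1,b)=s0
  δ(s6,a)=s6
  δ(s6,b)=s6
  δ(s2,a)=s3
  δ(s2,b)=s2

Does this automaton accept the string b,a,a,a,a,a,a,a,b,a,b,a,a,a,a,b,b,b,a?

No

Trace: s0 -b-> s4 -a-> s2 -a-> s3 -a-> s4 -a-> s2 -a-> s3 -a-> s4 -a-> s2 -b-> s2 -a-> s3 -b-> s6 -a-> s6 -a-> s6 -a-> s6 -a-> s6 -b-> s6 -b-> s6 -b-> s6 -a-> s6
End state s6 is not accepting.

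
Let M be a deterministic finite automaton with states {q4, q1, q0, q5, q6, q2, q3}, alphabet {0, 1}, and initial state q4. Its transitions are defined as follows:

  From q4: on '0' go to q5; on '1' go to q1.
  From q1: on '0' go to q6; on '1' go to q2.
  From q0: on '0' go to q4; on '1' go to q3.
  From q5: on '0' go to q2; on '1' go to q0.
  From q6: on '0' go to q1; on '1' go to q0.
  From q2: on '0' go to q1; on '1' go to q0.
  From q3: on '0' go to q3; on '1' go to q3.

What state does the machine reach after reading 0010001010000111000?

start at q4
read '0': q4 → q5
read '0': q5 → q2
read '1': q2 → q0
read '0': q0 → q4
read '0': q4 → q5
read '0': q5 → q2
read '1': q2 → q0
read '0': q0 → q4
read '1': q4 → q1
read '0': q1 → q6
read '0': q6 → q1
read '0': q1 → q6
read '0': q6 → q1
read '1': q1 → q2
read '1': q2 → q0
read '1': q0 → q3
read '0': q3 → q3
read '0': q3 → q3
read '0': q3 → q3

q3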